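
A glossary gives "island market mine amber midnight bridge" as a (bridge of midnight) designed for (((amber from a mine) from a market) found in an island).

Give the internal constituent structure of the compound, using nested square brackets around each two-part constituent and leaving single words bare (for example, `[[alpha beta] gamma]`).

[[island [market [mine amber]]] [midnight bridge]]

The outermost head in the paraphrase is "bridge" (specifically "midnight bridge"), modified by "island market mine amber".
Within "island market mine amber", the head is "amber" (specifically "market mine amber") and the modifier is "island".
Within "market mine amber", the head is "amber" (specifically "mine amber") and the modifier is "market".
Within "mine amber", the head is "amber" and the modifier is "mine".
Within "midnight bridge", the head is "bridge" and the modifier is "midnight".
Putting it together: [[island [market [mine amber]]] [midnight bridge]].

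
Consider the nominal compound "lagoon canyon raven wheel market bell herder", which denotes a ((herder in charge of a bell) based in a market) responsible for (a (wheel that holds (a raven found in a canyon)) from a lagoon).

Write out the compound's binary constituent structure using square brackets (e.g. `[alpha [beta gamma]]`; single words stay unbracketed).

[[lagoon [[canyon raven] wheel]] [market [bell herder]]]

At the top level: head "herder" (specifically "market bell herder"); modifier "lagoon canyon raven wheel".
"lagoon canyon raven wheel" → head "wheel" (specifically "canyon raven wheel"), modifier "lagoon".
"canyon raven wheel" → head "wheel", modifier "canyon raven".
"canyon raven" → head "raven", modifier "canyon".
"market bell herder" → head "herder" (specifically "bell herder"), modifier "market".
"bell herder" → head "herder", modifier "bell".
Assembled: [[lagoon [[canyon raven] wheel]] [market [bell herder]]].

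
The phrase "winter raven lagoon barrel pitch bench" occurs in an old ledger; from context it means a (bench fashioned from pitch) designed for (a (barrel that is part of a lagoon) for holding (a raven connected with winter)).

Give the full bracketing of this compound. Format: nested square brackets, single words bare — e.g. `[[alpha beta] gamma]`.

[[[winter raven] [lagoon barrel]] [pitch bench]]

Whole compound: head "bench" (specifically "pitch bench"), modifier "winter raven lagoon barrel".
Inside "winter raven lagoon barrel": head "barrel" (specifically "lagoon barrel"), modifier "winter raven".
Inside "winter raven": head "raven", modifier "winter".
Inside "lagoon barrel": head "barrel", modifier "lagoon".
Inside "pitch bench": head "bench", modifier "pitch".
Putting it together: [[[winter raven] [lagoon barrel]] [pitch bench]].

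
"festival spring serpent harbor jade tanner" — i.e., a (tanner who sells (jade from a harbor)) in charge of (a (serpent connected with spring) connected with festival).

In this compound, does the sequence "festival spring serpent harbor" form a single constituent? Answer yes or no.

no

The top-level split is [festival spring serpent] [harbor jade tanner]; the full structure is [[festival [spring serpent]] [[harbor jade] tanner]].
"festival spring serpent harbor" straddles a constituent boundary, so it is not a single unit.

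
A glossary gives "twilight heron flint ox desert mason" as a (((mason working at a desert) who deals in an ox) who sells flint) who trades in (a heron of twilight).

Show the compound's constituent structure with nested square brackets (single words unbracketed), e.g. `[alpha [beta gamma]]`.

[[twilight heron] [flint [ox [desert mason]]]]

At the top level: head "mason" (specifically "flint ox desert mason"); modifier "twilight heron".
Inside "twilight heron": head "heron", modifier "twilight".
Inside "flint ox desert mason": head "mason" (specifically "ox desert mason"), modifier "flint".
Inside "ox desert mason": head "mason" (specifically "desert mason"), modifier "ox".
Inside "desert mason": head "mason", modifier "desert".
So the structure is [[twilight heron] [flint [ox [desert mason]]]].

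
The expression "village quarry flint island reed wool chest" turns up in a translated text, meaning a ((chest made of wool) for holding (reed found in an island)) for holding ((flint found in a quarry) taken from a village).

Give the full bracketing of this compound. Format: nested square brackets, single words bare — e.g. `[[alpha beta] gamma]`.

The outermost head in the paraphrase is "chest" (specifically "island reed wool chest"), modified by "village quarry flint".
Within "village quarry flint", the head is "flint" (specifically "quarry flint") and the modifier is "village".
Within "quarry flint", the head is "flint" and the modifier is "quarry".
Within "island reed wool chest", the head is "chest" (specifically "wool chest") and the modifier is "island reed".
Within "island reed", the head is "reed" and the modifier is "island".
Within "wool chest", the head is "chest" and the modifier is "wool".
So the structure is [[village [quarry flint]] [[island reed] [wool chest]]].

[[village [quarry flint]] [[island reed] [wool chest]]]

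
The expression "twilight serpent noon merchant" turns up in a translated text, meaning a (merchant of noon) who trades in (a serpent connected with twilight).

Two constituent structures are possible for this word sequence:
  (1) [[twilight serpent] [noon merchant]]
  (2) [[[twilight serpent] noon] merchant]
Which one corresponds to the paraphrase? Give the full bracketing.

The paraphrase's head is the "merchant" part ("noon merchant"); its modifier is "twilight serpent".
That top-level split, carried through the inner groups, gives [[twilight serpent] [noon merchant]].

[[twilight serpent] [noon merchant]]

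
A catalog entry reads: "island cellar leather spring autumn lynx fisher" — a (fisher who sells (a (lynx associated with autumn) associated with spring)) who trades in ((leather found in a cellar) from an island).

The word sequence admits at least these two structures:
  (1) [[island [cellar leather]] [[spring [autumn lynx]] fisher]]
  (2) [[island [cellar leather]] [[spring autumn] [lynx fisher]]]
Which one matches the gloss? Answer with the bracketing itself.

[[island [cellar leather]] [[spring [autumn lynx]] fisher]]

The paraphrase's head is the "fisher" part ("spring autumn lynx fisher"); its modifier is "island cellar leather".
That top-level split, carried through the inner groups, gives [[island [cellar leather]] [[spring [autumn lynx]] fisher]].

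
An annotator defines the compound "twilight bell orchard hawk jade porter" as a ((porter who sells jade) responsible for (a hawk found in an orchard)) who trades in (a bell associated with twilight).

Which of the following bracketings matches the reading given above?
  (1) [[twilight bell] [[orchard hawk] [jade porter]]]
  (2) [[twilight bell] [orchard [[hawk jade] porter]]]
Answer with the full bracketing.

The paraphrase's head is the "porter" part ("orchard hawk jade porter"); its modifier is "twilight bell".
That top-level split, carried through the inner groups, gives [[twilight bell] [[orchard hawk] [jade porter]]].

[[twilight bell] [[orchard hawk] [jade porter]]]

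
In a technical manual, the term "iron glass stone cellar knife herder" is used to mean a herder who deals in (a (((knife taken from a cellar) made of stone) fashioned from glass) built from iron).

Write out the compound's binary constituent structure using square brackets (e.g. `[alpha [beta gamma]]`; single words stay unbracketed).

[[iron [glass [stone [cellar knife]]]] herder]

Whole compound: head "herder", modifier "iron glass stone cellar knife".
"iron glass stone cellar knife" → head "knife" (specifically "glass stone cellar knife"), modifier "iron".
"glass stone cellar knife" → head "knife" (specifically "stone cellar knife"), modifier "glass".
"stone cellar knife" → head "knife" (specifically "cellar knife"), modifier "stone".
"cellar knife" → head "knife", modifier "cellar".
Assembled: [[iron [glass [stone [cellar knife]]]] herder].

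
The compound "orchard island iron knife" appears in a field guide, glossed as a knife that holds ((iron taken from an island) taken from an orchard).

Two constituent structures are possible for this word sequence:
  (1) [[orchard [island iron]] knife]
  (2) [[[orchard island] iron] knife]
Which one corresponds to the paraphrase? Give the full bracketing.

The paraphrase's head is the "knife" part ("knife"); its modifier is "orchard island iron".
That top-level split, carried through the inner groups, gives [[orchard [island iron]] knife].

[[orchard [island iron]] knife]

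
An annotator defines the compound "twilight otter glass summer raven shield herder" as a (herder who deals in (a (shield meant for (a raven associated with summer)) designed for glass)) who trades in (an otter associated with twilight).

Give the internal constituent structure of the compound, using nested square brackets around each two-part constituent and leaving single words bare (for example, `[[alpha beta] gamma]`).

[[twilight otter] [[glass [[summer raven] shield]] herder]]

The outermost head in the paraphrase is "herder" (specifically "glass summer raven shield herder"), modified by "twilight otter".
Within "twilight otter", the head is "otter" and the modifier is "twilight".
Within "glass summer raven shield herder", the head is "herder" and the modifier is "glass summer raven shield".
Within "glass summer raven shield", the head is "shield" (specifically "summer raven shield") and the modifier is "glass".
Within "summer raven shield", the head is "shield" and the modifier is "summer raven".
Within "summer raven", the head is "raven" and the modifier is "summer".
Putting it together: [[twilight otter] [[glass [[summer raven] shield]] herder]].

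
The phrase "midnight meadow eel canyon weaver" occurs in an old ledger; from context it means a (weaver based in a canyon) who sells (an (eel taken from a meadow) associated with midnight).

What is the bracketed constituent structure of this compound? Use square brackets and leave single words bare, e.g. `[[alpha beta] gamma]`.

The outermost head in the paraphrase is "weaver" (specifically "canyon weaver"), modified by "midnight meadow eel".
"midnight meadow eel" → head "eel" (specifically "meadow eel"), modifier "midnight".
"meadow eel" → head "eel", modifier "meadow".
"canyon weaver" → head "weaver", modifier "canyon".
Putting it together: [[midnight [meadow eel]] [canyon weaver]].

[[midnight [meadow eel]] [canyon weaver]]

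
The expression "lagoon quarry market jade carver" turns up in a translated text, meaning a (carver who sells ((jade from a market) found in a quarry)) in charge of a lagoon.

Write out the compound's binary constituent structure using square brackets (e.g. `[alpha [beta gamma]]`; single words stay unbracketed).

At the top level: head "carver" (specifically "quarry market jade carver"); modifier "lagoon".
"quarry market jade carver" → head "carver", modifier "quarry market jade".
"quarry market jade" → head "jade" (specifically "market jade"), modifier "quarry".
"market jade" → head "jade", modifier "market".
So the structure is [lagoon [[quarry [market jade]] carver]].

[lagoon [[quarry [market jade]] carver]]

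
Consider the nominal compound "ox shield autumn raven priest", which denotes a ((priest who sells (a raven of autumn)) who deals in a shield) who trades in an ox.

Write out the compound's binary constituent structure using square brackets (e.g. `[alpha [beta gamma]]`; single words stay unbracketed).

The outermost head in the paraphrase is "priest" (specifically "shield autumn raven priest"), modified by "ox".
Inside "shield autumn raven priest": head "priest" (specifically "autumn raven priest"), modifier "shield".
Inside "autumn raven priest": head "priest", modifier "autumn raven".
Inside "autumn raven": head "raven", modifier "autumn".
Putting it together: [ox [shield [[autumn raven] priest]]].

[ox [shield [[autumn raven] priest]]]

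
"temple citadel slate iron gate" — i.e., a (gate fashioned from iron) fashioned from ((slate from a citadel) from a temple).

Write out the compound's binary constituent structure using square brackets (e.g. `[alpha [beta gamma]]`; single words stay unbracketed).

[[temple [citadel slate]] [iron gate]]

Overall it is a kind of gate (specifically "iron gate"); the modifier is "temple citadel slate".
Within "temple citadel slate", the head is "slate" (specifically "citadel slate") and the modifier is "temple".
Within "citadel slate", the head is "slate" and the modifier is "citadel".
Within "iron gate", the head is "gate" and the modifier is "iron".
Putting it together: [[temple [citadel slate]] [iron gate]].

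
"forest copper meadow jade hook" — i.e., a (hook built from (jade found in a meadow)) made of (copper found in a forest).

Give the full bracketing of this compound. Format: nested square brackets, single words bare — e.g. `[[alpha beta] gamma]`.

[[forest copper] [[meadow jade] hook]]

Overall it is a kind of hook (specifically "meadow jade hook"); the modifier is "forest copper".
"forest copper" → head "copper", modifier "forest".
"meadow jade hook" → head "hook", modifier "meadow jade".
"meadow jade" → head "jade", modifier "meadow".
Putting it together: [[forest copper] [[meadow jade] hook]].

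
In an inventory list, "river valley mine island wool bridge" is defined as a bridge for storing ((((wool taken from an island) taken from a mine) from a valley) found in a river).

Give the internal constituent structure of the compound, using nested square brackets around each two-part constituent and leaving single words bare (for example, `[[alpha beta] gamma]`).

At the top level: head "bridge"; modifier "river valley mine island wool".
Within "river valley mine island wool", the head is "wool" (specifically "valley mine island wool") and the modifier is "river".
Within "valley mine island wool", the head is "wool" (specifically "mine island wool") and the modifier is "valley".
Within "mine island wool", the head is "wool" (specifically "island wool") and the modifier is "mine".
Within "island wool", the head is "wool" and the modifier is "island".
Assembled: [[river [valley [mine [island wool]]]] bridge].

[[river [valley [mine [island wool]]]] bridge]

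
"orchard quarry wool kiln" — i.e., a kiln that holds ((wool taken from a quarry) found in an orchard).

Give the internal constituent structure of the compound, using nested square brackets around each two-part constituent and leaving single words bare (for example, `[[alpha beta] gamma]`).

Overall it is a kind of kiln; the modifier is "orchard quarry wool".
"orchard quarry wool" → head "wool" (specifically "quarry wool"), modifier "orchard".
"quarry wool" → head "wool", modifier "quarry".
Assembled: [[orchard [quarry wool]] kiln].

[[orchard [quarry wool]] kiln]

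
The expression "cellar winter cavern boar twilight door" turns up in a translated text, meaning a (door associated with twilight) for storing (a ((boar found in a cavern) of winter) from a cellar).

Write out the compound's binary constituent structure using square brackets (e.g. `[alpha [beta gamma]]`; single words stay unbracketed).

Overall it is a kind of door (specifically "twilight door"); the modifier is "cellar winter cavern boar".
"cellar winter cavern boar" → head "boar" (specifically "winter cavern boar"), modifier "cellar".
"winter cavern boar" → head "boar" (specifically "cavern boar"), modifier "winter".
"cavern boar" → head "boar", modifier "cavern".
"twilight door" → head "door", modifier "twilight".
Putting it together: [[cellar [winter [cavern boar]]] [twilight door]].

[[cellar [winter [cavern boar]]] [twilight door]]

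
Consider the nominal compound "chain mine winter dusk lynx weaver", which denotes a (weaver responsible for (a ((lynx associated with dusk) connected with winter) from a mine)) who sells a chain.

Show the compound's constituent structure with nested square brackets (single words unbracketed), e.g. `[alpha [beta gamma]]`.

[chain [[mine [winter [dusk lynx]]] weaver]]

At the top level: head "weaver" (specifically "mine winter dusk lynx weaver"); modifier "chain".
"mine winter dusk lynx weaver" → head "weaver", modifier "mine winter dusk lynx".
"mine winter dusk lynx" → head "lynx" (specifically "winter dusk lynx"), modifier "mine".
"winter dusk lynx" → head "lynx" (specifically "dusk lynx"), modifier "winter".
"dusk lynx" → head "lynx", modifier "dusk".
Putting it together: [chain [[mine [winter [dusk lynx]]] weaver]].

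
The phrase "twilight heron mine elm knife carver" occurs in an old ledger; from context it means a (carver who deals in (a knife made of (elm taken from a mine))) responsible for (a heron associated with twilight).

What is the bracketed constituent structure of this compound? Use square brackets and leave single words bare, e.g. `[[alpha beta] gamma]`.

Whole compound: head "carver" (specifically "mine elm knife carver"), modifier "twilight heron".
"twilight heron" → head "heron", modifier "twilight".
"mine elm knife carver" → head "carver", modifier "mine elm knife".
"mine elm knife" → head "knife", modifier "mine elm".
"mine elm" → head "elm", modifier "mine".
Assembled: [[twilight heron] [[[mine elm] knife] carver]].

[[twilight heron] [[[mine elm] knife] carver]]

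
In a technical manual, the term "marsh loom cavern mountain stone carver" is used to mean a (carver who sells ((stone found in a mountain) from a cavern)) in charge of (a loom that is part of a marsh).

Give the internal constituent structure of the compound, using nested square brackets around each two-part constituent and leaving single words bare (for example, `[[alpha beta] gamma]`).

At the top level: head "carver" (specifically "cavern mountain stone carver"); modifier "marsh loom".
Inside "marsh loom": head "loom", modifier "marsh".
Inside "cavern mountain stone carver": head "carver", modifier "cavern mountain stone".
Inside "cavern mountain stone": head "stone" (specifically "mountain stone"), modifier "cavern".
Inside "mountain stone": head "stone", modifier "mountain".
Assembled: [[marsh loom] [[cavern [mountain stone]] carver]].

[[marsh loom] [[cavern [mountain stone]] carver]]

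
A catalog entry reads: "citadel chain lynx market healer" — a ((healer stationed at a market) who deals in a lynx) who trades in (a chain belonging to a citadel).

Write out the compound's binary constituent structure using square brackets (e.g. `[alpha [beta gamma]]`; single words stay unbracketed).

Whole compound: head "healer" (specifically "lynx market healer"), modifier "citadel chain".
Inside "citadel chain": head "chain", modifier "citadel".
Inside "lynx market healer": head "healer" (specifically "market healer"), modifier "lynx".
Inside "market healer": head "healer", modifier "market".
Assembled: [[citadel chain] [lynx [market healer]]].

[[citadel chain] [lynx [market healer]]]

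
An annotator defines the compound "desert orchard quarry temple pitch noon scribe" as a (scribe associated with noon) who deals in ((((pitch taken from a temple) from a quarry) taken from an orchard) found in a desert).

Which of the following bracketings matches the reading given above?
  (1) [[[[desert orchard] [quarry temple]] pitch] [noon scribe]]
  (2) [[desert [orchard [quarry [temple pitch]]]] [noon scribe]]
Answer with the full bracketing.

[[desert [orchard [quarry [temple pitch]]]] [noon scribe]]

The paraphrase's head is the "scribe" part ("noon scribe"); its modifier is "desert orchard quarry temple pitch".
That top-level split, carried through the inner groups, gives [[desert [orchard [quarry [temple pitch]]]] [noon scribe]].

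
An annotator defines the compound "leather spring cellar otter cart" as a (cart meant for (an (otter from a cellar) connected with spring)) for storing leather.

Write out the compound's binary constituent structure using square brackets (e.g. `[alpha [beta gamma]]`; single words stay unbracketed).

[leather [[spring [cellar otter]] cart]]

Whole compound: head "cart" (specifically "spring cellar otter cart"), modifier "leather".
Inside "spring cellar otter cart": head "cart", modifier "spring cellar otter".
Inside "spring cellar otter": head "otter" (specifically "cellar otter"), modifier "spring".
Inside "cellar otter": head "otter", modifier "cellar".
So the structure is [leather [[spring [cellar otter]] cart]].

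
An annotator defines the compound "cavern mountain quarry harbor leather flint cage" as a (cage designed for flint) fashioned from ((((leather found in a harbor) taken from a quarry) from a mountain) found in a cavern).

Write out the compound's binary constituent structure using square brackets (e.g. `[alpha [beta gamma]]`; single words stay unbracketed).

At the top level: head "cage" (specifically "flint cage"); modifier "cavern mountain quarry harbor leather".
Inside "cavern mountain quarry harbor leather": head "leather" (specifically "mountain quarry harbor leather"), modifier "cavern".
Inside "mountain quarry harbor leather": head "leather" (specifically "quarry harbor leather"), modifier "mountain".
Inside "quarry harbor leather": head "leather" (specifically "harbor leather"), modifier "quarry".
Inside "harbor leather": head "leather", modifier "harbor".
Inside "flint cage": head "cage", modifier "flint".
So the structure is [[cavern [mountain [quarry [harbor leather]]]] [flint cage]].

[[cavern [mountain [quarry [harbor leather]]]] [flint cage]]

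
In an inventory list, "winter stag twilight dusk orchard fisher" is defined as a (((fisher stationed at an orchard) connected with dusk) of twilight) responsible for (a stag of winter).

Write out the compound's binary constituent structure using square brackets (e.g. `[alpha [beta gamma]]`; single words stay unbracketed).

Overall it is a kind of fisher (specifically "twilight dusk orchard fisher"); the modifier is "winter stag".
Within "winter stag", the head is "stag" and the modifier is "winter".
Within "twilight dusk orchard fisher", the head is "fisher" (specifically "dusk orchard fisher") and the modifier is "twilight".
Within "dusk orchard fisher", the head is "fisher" (specifically "orchard fisher") and the modifier is "dusk".
Within "orchard fisher", the head is "fisher" and the modifier is "orchard".
So the structure is [[winter stag] [twilight [dusk [orchard fisher]]]].

[[winter stag] [twilight [dusk [orchard fisher]]]]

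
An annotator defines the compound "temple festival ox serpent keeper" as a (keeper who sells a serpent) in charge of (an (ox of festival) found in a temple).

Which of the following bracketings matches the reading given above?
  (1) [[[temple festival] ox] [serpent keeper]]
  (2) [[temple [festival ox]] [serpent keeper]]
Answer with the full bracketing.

The paraphrase's head is the "keeper" part ("serpent keeper"); its modifier is "temple festival ox".
That top-level split, carried through the inner groups, gives [[temple [festival ox]] [serpent keeper]].

[[temple [festival ox]] [serpent keeper]]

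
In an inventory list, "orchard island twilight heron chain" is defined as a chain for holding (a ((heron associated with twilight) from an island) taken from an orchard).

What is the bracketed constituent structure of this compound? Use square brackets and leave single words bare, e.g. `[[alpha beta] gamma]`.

[[orchard [island [twilight heron]]] chain]

Overall it is a kind of chain; the modifier is "orchard island twilight heron".
"orchard island twilight heron" → head "heron" (specifically "island twilight heron"), modifier "orchard".
"island twilight heron" → head "heron" (specifically "twilight heron"), modifier "island".
"twilight heron" → head "heron", modifier "twilight".
Assembled: [[orchard [island [twilight heron]]] chain].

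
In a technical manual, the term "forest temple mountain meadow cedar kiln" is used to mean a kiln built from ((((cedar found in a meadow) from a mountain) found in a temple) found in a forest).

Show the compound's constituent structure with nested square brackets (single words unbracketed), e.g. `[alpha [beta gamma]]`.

Overall it is a kind of kiln; the modifier is "forest temple mountain meadow cedar".
Inside "forest temple mountain meadow cedar": head "cedar" (specifically "temple mountain meadow cedar"), modifier "forest".
Inside "temple mountain meadow cedar": head "cedar" (specifically "mountain meadow cedar"), modifier "temple".
Inside "mountain meadow cedar": head "cedar" (specifically "meadow cedar"), modifier "mountain".
Inside "meadow cedar": head "cedar", modifier "meadow".
Assembled: [[forest [temple [mountain [meadow cedar]]]] kiln].

[[forest [temple [mountain [meadow cedar]]]] kiln]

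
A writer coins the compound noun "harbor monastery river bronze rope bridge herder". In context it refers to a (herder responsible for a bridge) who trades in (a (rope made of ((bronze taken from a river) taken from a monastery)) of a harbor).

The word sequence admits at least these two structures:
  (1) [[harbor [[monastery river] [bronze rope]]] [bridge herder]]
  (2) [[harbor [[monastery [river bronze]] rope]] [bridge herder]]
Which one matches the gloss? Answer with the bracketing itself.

The paraphrase's head is the "herder" part ("bridge herder"); its modifier is "harbor monastery river bronze rope".
That top-level split, carried through the inner groups, gives [[harbor [[monastery [river bronze]] rope]] [bridge herder]].

[[harbor [[monastery [river bronze]] rope]] [bridge herder]]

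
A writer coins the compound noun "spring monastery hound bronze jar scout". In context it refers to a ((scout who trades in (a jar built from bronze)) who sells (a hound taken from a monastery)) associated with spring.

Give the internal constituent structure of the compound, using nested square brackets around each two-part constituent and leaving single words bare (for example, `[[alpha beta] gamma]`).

[spring [[monastery hound] [[bronze jar] scout]]]

At the top level: head "scout" (specifically "monastery hound bronze jar scout"); modifier "spring".
Within "monastery hound bronze jar scout", the head is "scout" (specifically "bronze jar scout") and the modifier is "monastery hound".
Within "monastery hound", the head is "hound" and the modifier is "monastery".
Within "bronze jar scout", the head is "scout" and the modifier is "bronze jar".
Within "bronze jar", the head is "jar" and the modifier is "bronze".
Assembled: [spring [[monastery hound] [[bronze jar] scout]]].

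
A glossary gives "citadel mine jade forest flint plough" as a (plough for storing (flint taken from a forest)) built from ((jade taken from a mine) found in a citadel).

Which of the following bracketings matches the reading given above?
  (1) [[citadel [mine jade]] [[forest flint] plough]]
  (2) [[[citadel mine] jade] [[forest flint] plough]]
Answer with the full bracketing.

The paraphrase's head is the "plough" part ("forest flint plough"); its modifier is "citadel mine jade".
That top-level split, carried through the inner groups, gives [[citadel [mine jade]] [[forest flint] plough]].

[[citadel [mine jade]] [[forest flint] plough]]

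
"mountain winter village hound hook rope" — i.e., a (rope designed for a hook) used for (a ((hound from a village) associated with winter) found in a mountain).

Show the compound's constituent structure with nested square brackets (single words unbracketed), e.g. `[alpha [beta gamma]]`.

The outermost head in the paraphrase is "rope" (specifically "hook rope"), modified by "mountain winter village hound".
Inside "mountain winter village hound": head "hound" (specifically "winter village hound"), modifier "mountain".
Inside "winter village hound": head "hound" (specifically "village hound"), modifier "winter".
Inside "village hound": head "hound", modifier "village".
Inside "hook rope": head "rope", modifier "hook".
Assembled: [[mountain [winter [village hound]]] [hook rope]].

[[mountain [winter [village hound]]] [hook rope]]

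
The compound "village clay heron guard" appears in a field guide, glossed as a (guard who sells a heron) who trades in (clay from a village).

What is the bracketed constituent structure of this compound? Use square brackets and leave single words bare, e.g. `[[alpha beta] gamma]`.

Overall it is a kind of guard (specifically "heron guard"); the modifier is "village clay".
"village clay" → head "clay", modifier "village".
"heron guard" → head "guard", modifier "heron".
So the structure is [[village clay] [heron guard]].

[[village clay] [heron guard]]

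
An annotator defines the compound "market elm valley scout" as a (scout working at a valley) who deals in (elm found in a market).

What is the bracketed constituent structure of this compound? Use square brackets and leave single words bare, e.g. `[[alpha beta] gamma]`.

[[market elm] [valley scout]]

At the top level: head "scout" (specifically "valley scout"); modifier "market elm".
Inside "market elm": head "elm", modifier "market".
Inside "valley scout": head "scout", modifier "valley".
Assembled: [[market elm] [valley scout]].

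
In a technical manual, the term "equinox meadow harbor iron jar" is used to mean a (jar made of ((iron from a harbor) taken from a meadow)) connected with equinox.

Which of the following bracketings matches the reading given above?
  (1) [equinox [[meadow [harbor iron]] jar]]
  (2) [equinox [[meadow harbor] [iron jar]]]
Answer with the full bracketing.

The paraphrase's head is the "jar" part ("meadow harbor iron jar"); its modifier is "equinox".
That top-level split, carried through the inner groups, gives [equinox [[meadow [harbor iron]] jar]].

[equinox [[meadow [harbor iron]] jar]]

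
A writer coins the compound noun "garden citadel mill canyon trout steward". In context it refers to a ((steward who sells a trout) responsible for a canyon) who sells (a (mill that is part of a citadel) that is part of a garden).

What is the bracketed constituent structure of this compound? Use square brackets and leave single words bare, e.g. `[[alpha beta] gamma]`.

Whole compound: head "steward" (specifically "canyon trout steward"), modifier "garden citadel mill".
Within "garden citadel mill", the head is "mill" (specifically "citadel mill") and the modifier is "garden".
Within "citadel mill", the head is "mill" and the modifier is "citadel".
Within "canyon trout steward", the head is "steward" (specifically "trout steward") and the modifier is "canyon".
Within "trout steward", the head is "steward" and the modifier is "trout".
Putting it together: [[garden [citadel mill]] [canyon [trout steward]]].

[[garden [citadel mill]] [canyon [trout steward]]]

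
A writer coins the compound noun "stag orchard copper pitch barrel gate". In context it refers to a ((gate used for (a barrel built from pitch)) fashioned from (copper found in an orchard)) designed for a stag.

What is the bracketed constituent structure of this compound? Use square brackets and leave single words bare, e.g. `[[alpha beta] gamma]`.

The outermost head in the paraphrase is "gate" (specifically "orchard copper pitch barrel gate"), modified by "stag".
"orchard copper pitch barrel gate" → head "gate" (specifically "pitch barrel gate"), modifier "orchard copper".
"orchard copper" → head "copper", modifier "orchard".
"pitch barrel gate" → head "gate", modifier "pitch barrel".
"pitch barrel" → head "barrel", modifier "pitch".
So the structure is [stag [[orchard copper] [[pitch barrel] gate]]].

[stag [[orchard copper] [[pitch barrel] gate]]]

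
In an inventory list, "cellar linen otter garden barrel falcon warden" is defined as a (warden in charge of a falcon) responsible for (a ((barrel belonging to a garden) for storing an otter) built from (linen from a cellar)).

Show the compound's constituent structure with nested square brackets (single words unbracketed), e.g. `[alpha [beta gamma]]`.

Whole compound: head "warden" (specifically "falcon warden"), modifier "cellar linen otter garden barrel".
Within "cellar linen otter garden barrel", the head is "barrel" (specifically "otter garden barrel") and the modifier is "cellar linen".
Within "cellar linen", the head is "linen" and the modifier is "cellar".
Within "otter garden barrel", the head is "barrel" (specifically "garden barrel") and the modifier is "otter".
Within "garden barrel", the head is "barrel" and the modifier is "garden".
Within "falcon warden", the head is "warden" and the modifier is "falcon".
So the structure is [[[cellar linen] [otter [garden barrel]]] [falcon warden]].

[[[cellar linen] [otter [garden barrel]]] [falcon warden]]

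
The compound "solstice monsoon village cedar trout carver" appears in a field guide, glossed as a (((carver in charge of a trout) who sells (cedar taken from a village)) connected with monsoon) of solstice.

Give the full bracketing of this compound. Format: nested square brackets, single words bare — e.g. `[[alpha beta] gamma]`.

The outermost head in the paraphrase is "carver" (specifically "monsoon village cedar trout carver"), modified by "solstice".
"monsoon village cedar trout carver" → head "carver" (specifically "village cedar trout carver"), modifier "monsoon".
"village cedar trout carver" → head "carver" (specifically "trout carver"), modifier "village cedar".
"village cedar" → head "cedar", modifier "village".
"trout carver" → head "carver", modifier "trout".
Putting it together: [solstice [monsoon [[village cedar] [trout carver]]]].

[solstice [monsoon [[village cedar] [trout carver]]]]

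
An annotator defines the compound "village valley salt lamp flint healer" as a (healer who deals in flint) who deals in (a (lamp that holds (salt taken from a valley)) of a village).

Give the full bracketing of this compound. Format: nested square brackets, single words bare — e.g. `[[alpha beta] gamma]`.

The outermost head in the paraphrase is "healer" (specifically "flint healer"), modified by "village valley salt lamp".
Inside "village valley salt lamp": head "lamp" (specifically "valley salt lamp"), modifier "village".
Inside "valley salt lamp": head "lamp", modifier "valley salt".
Inside "valley salt": head "salt", modifier "valley".
Inside "flint healer": head "healer", modifier "flint".
Putting it together: [[village [[valley salt] lamp]] [flint healer]].

[[village [[valley salt] lamp]] [flint healer]]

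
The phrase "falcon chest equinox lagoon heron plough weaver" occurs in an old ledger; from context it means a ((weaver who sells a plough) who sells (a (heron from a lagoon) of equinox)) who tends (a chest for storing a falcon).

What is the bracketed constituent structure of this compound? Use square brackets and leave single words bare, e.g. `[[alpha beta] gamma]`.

At the top level: head "weaver" (specifically "equinox lagoon heron plough weaver"); modifier "falcon chest".
Within "falcon chest", the head is "chest" and the modifier is "falcon".
Within "equinox lagoon heron plough weaver", the head is "weaver" (specifically "plough weaver") and the modifier is "equinox lagoon heron".
Within "equinox lagoon heron", the head is "heron" (specifically "lagoon heron") and the modifier is "equinox".
Within "lagoon heron", the head is "heron" and the modifier is "lagoon".
Within "plough weaver", the head is "weaver" and the modifier is "plough".
Assembled: [[falcon chest] [[equinox [lagoon heron]] [plough weaver]]].

[[falcon chest] [[equinox [lagoon heron]] [plough weaver]]]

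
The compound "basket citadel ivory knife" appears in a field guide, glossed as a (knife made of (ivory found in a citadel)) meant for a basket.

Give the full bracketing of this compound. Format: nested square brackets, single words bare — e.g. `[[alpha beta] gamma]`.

Whole compound: head "knife" (specifically "citadel ivory knife"), modifier "basket".
"citadel ivory knife" → head "knife", modifier "citadel ivory".
"citadel ivory" → head "ivory", modifier "citadel".
Putting it together: [basket [[citadel ivory] knife]].

[basket [[citadel ivory] knife]]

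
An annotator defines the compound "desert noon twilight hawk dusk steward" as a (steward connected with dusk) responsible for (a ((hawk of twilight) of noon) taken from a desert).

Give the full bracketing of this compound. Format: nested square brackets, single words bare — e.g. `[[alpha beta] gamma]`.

[[desert [noon [twilight hawk]]] [dusk steward]]

Overall it is a kind of steward (specifically "dusk steward"); the modifier is "desert noon twilight hawk".
Inside "desert noon twilight hawk": head "hawk" (specifically "noon twilight hawk"), modifier "desert".
Inside "noon twilight hawk": head "hawk" (specifically "twilight hawk"), modifier "noon".
Inside "twilight hawk": head "hawk", modifier "twilight".
Inside "dusk steward": head "steward", modifier "dusk".
So the structure is [[desert [noon [twilight hawk]]] [dusk steward]].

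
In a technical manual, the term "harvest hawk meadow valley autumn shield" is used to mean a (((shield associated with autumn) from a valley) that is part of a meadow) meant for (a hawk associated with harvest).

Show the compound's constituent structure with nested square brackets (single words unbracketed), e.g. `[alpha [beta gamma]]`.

[[harvest hawk] [meadow [valley [autumn shield]]]]

At the top level: head "shield" (specifically "meadow valley autumn shield"); modifier "harvest hawk".
Within "harvest hawk", the head is "hawk" and the modifier is "harvest".
Within "meadow valley autumn shield", the head is "shield" (specifically "valley autumn shield") and the modifier is "meadow".
Within "valley autumn shield", the head is "shield" (specifically "autumn shield") and the modifier is "valley".
Within "autumn shield", the head is "shield" and the modifier is "autumn".
Assembled: [[harvest hawk] [meadow [valley [autumn shield]]]].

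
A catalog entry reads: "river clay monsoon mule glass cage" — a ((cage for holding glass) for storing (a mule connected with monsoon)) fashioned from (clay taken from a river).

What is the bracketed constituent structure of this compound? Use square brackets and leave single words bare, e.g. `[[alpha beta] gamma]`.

The outermost head in the paraphrase is "cage" (specifically "monsoon mule glass cage"), modified by "river clay".
Within "river clay", the head is "clay" and the modifier is "river".
Within "monsoon mule glass cage", the head is "cage" (specifically "glass cage") and the modifier is "monsoon mule".
Within "monsoon mule", the head is "mule" and the modifier is "monsoon".
Within "glass cage", the head is "cage" and the modifier is "glass".
Putting it together: [[river clay] [[monsoon mule] [glass cage]]].

[[river clay] [[monsoon mule] [glass cage]]]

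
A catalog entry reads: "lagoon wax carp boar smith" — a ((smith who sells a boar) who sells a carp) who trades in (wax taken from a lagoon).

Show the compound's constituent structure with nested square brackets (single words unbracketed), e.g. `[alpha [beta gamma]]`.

[[lagoon wax] [carp [boar smith]]]

At the top level: head "smith" (specifically "carp boar smith"); modifier "lagoon wax".
Inside "lagoon wax": head "wax", modifier "lagoon".
Inside "carp boar smith": head "smith" (specifically "boar smith"), modifier "carp".
Inside "boar smith": head "smith", modifier "boar".
Putting it together: [[lagoon wax] [carp [boar smith]]].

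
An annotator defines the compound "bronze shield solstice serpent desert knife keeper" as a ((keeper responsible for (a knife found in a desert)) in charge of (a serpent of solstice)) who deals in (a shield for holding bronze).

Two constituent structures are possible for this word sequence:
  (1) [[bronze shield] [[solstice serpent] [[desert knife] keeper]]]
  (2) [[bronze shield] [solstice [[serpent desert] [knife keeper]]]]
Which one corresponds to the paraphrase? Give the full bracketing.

[[bronze shield] [[solstice serpent] [[desert knife] keeper]]]

The paraphrase's head is the "keeper" part ("solstice serpent desert knife keeper"); its modifier is "bronze shield".
That top-level split, carried through the inner groups, gives [[bronze shield] [[solstice serpent] [[desert knife] keeper]]].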